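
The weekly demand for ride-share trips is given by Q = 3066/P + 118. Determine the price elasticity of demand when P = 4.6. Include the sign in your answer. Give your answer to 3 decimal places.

-0.850

At P = 4.6, Q = 784.522.
dQ/dP = −3066/P² = -144.896.
ε = (dQ/dP)(P/Q) = (-144.896)(4.6/784.522).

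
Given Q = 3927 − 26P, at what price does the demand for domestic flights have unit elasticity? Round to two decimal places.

For linear demand Q = a − bP, ε = −bP/(a − bP). |ε| = 1 when bP = a − bP, i.e. P = a/(2b).
P = 3927/(2·26) = 3927/52 = 75.5192.

75.52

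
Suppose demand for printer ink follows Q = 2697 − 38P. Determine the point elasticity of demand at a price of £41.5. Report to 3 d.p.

-1.408

At P = 41.5, Q = 1120.
dQ/dP = −38.
ε = (dQ/dP)(P/Q) = (-38)(41.5/1120).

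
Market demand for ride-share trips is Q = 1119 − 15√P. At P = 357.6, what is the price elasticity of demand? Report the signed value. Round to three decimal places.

At P = 357.6, Q = 835.345.
dQ/dP = −15/(2√P) = -0.397.
ε = (dQ/dP)(P/Q) = (-0.397)(357.6/835.345).
|ε| < 1, so demand is inelastic at this price.

-0.170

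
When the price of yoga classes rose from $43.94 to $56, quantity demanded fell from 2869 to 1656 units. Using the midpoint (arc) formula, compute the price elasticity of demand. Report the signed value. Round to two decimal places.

-2.22

ΔQ = 1656 − 2869 = -1213; ΔP = 56 − 43.94 = 12.06.
Midpoints: P̄ = 49.97, Q̄ = 2262.5.
ε = (ΔQ/ΔP)(P̄/Q̄) = (-1213/12.06)(49.97/2262.5).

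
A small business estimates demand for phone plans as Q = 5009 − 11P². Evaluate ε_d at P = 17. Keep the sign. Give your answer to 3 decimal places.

At P = 17, Q = 1830.
dQ/dP = −22P = -374.
ε = (dQ/dP)(P/Q) = (-374)(17/1830).
|ε| > 1, so demand is elastic at this price.

-3.474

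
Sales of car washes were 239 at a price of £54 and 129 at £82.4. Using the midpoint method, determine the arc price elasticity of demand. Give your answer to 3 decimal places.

-1.436

ΔQ = 129 − 239 = -110; ΔP = 82.4 − 54 = 28.4.
Midpoints: P̄ = 68.20, Q̄ = 184.0.
ε = (ΔQ/ΔP)(P̄/Q̄) = (-110/28.4)(68.20/184.0).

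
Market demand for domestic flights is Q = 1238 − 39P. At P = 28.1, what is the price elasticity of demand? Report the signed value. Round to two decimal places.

At P = 28.1, Q = 142.100.
dQ/dP = −39.
ε = (dQ/dP)(P/Q) = (-39)(28.1/142.100).

-7.71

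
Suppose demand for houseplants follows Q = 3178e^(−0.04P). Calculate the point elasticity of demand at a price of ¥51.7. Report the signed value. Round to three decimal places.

-2.068

At P = 51.7, Q = 401.821.
dQ/dP = −0.04·3178e^(−0.04P) = −0.04Q = -16.073.
ε = (dQ/dP)(P/Q) = (-16.073)(51.7/401.821).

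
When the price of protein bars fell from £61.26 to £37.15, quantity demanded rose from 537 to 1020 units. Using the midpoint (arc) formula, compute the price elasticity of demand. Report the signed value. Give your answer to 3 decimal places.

-1.266

ΔQ = 1020 − 537 = 483; ΔP = 37.15 − 61.26 = -24.11.
Midpoints: P̄ = 49.20, Q̄ = 778.5.
ε = (ΔQ/ΔP)(P̄/Q̄) = (483/-24.11)(49.20/778.5).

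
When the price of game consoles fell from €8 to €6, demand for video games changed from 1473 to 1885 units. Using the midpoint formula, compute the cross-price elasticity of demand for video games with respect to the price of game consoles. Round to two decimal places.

-0.86

ΔQ_x = 1885 − 1473 = 412; ΔP_y = 6 − 8 = -2.
Midpoints: P̄_y = 7.00, Q̄_x = 1679.0.
ε_xy = (ΔQ_x/ΔP_y)(P̄_y/Q̄_x) = (412/-2)(7.00/1679.0).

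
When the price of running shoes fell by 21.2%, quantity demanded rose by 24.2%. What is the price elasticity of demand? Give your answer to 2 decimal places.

ε = %ΔQ / %ΔP = (24.2)/(-21.2) = -1.142.

-1.14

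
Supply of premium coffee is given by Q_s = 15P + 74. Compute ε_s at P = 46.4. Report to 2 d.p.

0.90

At P = 46.4, Q_s = 770.
dQ_s/dP = 15.
ε_s = (dQ_s/dP)(P/Q_s) = (15)(46.4/770).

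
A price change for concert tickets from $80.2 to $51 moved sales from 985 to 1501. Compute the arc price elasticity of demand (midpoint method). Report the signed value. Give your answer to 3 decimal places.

-0.933

ΔQ = 1501 − 985 = 516; ΔP = 51 − 80.2 = -29.2.
Midpoints: P̄ = 65.60, Q̄ = 1243.0.
ε = (ΔQ/ΔP)(P̄/Q̄) = (516/-29.2)(65.60/1243.0).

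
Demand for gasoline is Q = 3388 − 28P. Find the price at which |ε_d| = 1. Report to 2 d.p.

60.50

For linear demand Q = a − bP, ε = −bP/(a − bP). |ε| = 1 when bP = a − bP, i.e. P = a/(2b).
P = 3388/(2·28) = 3388/56 = 60.5000.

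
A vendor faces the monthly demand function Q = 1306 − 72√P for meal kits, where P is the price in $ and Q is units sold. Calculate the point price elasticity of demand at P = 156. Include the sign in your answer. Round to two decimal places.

At P = 156, Q = 406.720.
dQ/dP = −72/(2√P) = -2.882.
ε = (dQ/dP)(P/Q) = (-2.882)(156/406.720).
|ε| > 1, so demand is elastic at this price.

-1.11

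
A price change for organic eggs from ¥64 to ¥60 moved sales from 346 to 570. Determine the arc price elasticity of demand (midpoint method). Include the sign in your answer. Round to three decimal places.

-7.581

ΔQ = 570 − 346 = 224; ΔP = 60 − 64 = -4.
Midpoints: P̄ = 62.00, Q̄ = 458.0.
ε = (ΔQ/ΔP)(P̄/Q̄) = (224/-4)(62.00/458.0).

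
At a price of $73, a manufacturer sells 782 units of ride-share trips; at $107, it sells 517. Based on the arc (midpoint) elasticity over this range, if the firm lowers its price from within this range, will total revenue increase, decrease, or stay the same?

increase

Arc ε = (-265/34)(90.00/649.5) ≈ -1.080.
|ε| = 1.08 > 1, so demand is elastic. A price cut therefore raises total revenue.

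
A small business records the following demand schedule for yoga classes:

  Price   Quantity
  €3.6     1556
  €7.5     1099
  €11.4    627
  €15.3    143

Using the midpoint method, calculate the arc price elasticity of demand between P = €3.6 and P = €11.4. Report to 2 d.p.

-0.82

At P = 3.6, Q = 1556; at P = 11.4, Q = 627.
ΔQ = -929, ΔP = 7.8. Midpoints: P̄ = 7.50, Q̄ = 1091.5.
ε = (ΔQ/ΔP)(P̄/Q̄) = (-929/7.8)(7.50/1091.5).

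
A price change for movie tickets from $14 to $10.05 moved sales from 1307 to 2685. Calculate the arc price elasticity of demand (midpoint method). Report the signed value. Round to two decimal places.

-2.10

ΔQ = 2685 − 1307 = 1378; ΔP = 10.05 − 14 = -3.95.
Midpoints: P̄ = 12.03, Q̄ = 1996.0.
ε = (ΔQ/ΔP)(P̄/Q̄) = (1378/-3.95)(12.03/1996.0).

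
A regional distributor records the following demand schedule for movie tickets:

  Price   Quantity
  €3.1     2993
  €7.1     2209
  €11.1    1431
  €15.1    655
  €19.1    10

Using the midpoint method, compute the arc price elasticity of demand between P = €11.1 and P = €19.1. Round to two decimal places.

-3.72

At P = 11.1, Q = 1431; at P = 19.1, Q = 10.
ΔQ = -1421, ΔP = 8.0. Midpoints: P̄ = 15.10, Q̄ = 720.5.
ε = (ΔQ/ΔP)(P̄/Q̄) = (-1421/8.0)(15.10/720.5).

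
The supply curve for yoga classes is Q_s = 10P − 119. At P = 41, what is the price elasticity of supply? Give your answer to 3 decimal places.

At P = 41, Q_s = 291.
dQ_s/dP = 10.
ε_s = (dQ_s/dP)(P/Q_s) = (10)(41/291).

1.409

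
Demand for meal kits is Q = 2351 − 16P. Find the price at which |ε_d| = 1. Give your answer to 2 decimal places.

73.47

For linear demand Q = a − bP, ε = −bP/(a − bP). |ε| = 1 when bP = a − bP, i.e. P = a/(2b).
P = 2351/(2·16) = 2351/32 = 73.4688.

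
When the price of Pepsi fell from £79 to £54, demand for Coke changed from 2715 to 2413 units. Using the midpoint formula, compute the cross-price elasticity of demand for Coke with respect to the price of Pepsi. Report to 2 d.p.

ΔQ_x = 2413 − 2715 = -302; ΔP_y = 54 − 79 = -25.
Midpoints: P̄_y = 66.50, Q̄_x = 2564.0.
ε_xy = (ΔQ_x/ΔP_y)(P̄_y/Q̄_x) = (-302/-25)(66.50/2564.0).

0.31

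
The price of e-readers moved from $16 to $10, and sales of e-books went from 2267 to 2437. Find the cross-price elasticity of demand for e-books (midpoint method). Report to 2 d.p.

-0.16

ΔQ_x = 2437 − 2267 = 170; ΔP_y = 10 − 16 = -6.
Midpoints: P̄_y = 13.00, Q̄_x = 2352.0.
ε_xy = (ΔQ_x/ΔP_y)(P̄_y/Q̄_x) = (170/-6)(13.00/2352.0).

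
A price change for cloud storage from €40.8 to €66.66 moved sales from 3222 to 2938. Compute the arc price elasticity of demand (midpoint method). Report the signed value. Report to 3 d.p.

ΔQ = 2938 − 3222 = -284; ΔP = 66.66 − 40.8 = 25.86.
Midpoints: P̄ = 53.73, Q̄ = 3080.0.
ε = (ΔQ/ΔP)(P̄/Q̄) = (-284/25.86)(53.73/3080.0).

-0.192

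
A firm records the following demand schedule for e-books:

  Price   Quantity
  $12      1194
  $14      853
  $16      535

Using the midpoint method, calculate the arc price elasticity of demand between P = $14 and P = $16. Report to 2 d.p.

At P = 14, Q = 853; at P = 16, Q = 535.
ΔQ = -318, ΔP = 2. Midpoints: P̄ = 15.00, Q̄ = 694.0.
ε = (ΔQ/ΔP)(P̄/Q̄) = (-318/2)(15.00/694.0).

-3.44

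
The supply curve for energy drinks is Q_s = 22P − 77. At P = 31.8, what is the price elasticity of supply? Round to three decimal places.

At P = 31.8, Q_s = 622.60.
dQ_s/dP = 22.
ε_s = (dQ_s/dP)(P/Q_s) = (22)(31.8/622.60).

1.124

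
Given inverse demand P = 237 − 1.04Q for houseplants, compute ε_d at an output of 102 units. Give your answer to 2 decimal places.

-1.23

At Q = 102, P = 237 − 1.04(102) = 130.92.
dP/dQ = −1.04, so dQ/dP = 1/(−1.04) = -0.962.
ε = (dQ/dP)(P/Q) = (-0.962)(130.92/102).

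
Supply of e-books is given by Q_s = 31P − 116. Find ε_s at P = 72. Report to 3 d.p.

1.055

At P = 72, Q_s = 2116.
dQ_s/dP = 31.
ε_s = (dQ_s/dP)(P/Q_s) = (31)(72/2116).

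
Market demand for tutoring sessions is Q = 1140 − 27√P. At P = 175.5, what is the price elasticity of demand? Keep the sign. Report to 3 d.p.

-0.229

At P = 175.5, Q = 782.314.
dQ/dP = −27/(2√P) = -1.019.
ε = (dQ/dP)(P/Q) = (-1.019)(175.5/782.314).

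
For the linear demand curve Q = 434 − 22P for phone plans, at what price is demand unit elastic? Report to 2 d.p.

9.86

For linear demand Q = a − bP, ε = −bP/(a − bP). |ε| = 1 when bP = a − bP, i.e. P = a/(2b).
P = 434/(2·22) = 434/44 = 9.8636.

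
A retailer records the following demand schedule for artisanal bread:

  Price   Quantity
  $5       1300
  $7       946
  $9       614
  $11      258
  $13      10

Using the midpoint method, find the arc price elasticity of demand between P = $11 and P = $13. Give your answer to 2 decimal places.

At P = 11, Q = 258; at P = 13, Q = 10.
ΔQ = -248, ΔP = 2. Midpoints: P̄ = 12.00, Q̄ = 134.0.
ε = (ΔQ/ΔP)(P̄/Q̄) = (-248/2)(12.00/134.0).

-11.10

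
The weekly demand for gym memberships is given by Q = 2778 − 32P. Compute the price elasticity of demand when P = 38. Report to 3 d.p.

At P = 38, Q = 1562.
dQ/dP = −32.
ε = (dQ/dP)(P/Q) = (-32)(38/1562).

-0.778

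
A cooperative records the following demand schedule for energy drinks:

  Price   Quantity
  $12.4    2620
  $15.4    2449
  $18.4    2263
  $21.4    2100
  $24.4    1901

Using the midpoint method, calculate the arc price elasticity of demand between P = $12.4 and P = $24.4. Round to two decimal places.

-0.49

At P = 12.4, Q = 2620; at P = 24.4, Q = 1901.
ΔQ = -719, ΔP = 12.0. Midpoints: P̄ = 18.40, Q̄ = 2260.5.
ε = (ΔQ/ΔP)(P̄/Q̄) = (-719/12.0)(18.40/2260.5).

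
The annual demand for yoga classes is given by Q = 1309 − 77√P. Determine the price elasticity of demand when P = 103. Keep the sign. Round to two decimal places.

-0.74

At P = 103, Q = 527.535.
dQ/dP = −77/(2√P) = -3.794.
ε = (dQ/dP)(P/Q) = (-3.794)(103/527.535).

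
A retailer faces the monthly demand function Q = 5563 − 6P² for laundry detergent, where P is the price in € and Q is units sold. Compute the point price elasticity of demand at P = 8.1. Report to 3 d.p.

At P = 8.1, Q = 5169.340.
dQ/dP = −12P = -97.200.
ε = (dQ/dP)(P/Q) = (-97.200)(8.1/5169.340).
|ε| < 1, so demand is inelastic at this price.

-0.152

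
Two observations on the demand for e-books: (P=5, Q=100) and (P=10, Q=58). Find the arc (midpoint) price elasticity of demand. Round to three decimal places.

ΔQ = 58 − 100 = -42; ΔP = 10 − 5 = 5.
Midpoints: P̄ = 7.50, Q̄ = 79.0.
ε = (ΔQ/ΔP)(P̄/Q̄) = (-42/5)(7.50/79.0).

-0.797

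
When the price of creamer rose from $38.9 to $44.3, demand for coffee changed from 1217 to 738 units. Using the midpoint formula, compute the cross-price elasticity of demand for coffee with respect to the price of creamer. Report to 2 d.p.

-3.78

ΔQ_x = 738 − 1217 = -479; ΔP_y = 44.3 − 38.9 = 5.4.
Midpoints: P̄_y = 41.60, Q̄_x = 977.5.
ε_xy = (ΔQ_x/ΔP_y)(P̄_y/Q̄_x) = (-479/5.4)(41.60/977.5).
ε_xy < 0, so the goods are complements.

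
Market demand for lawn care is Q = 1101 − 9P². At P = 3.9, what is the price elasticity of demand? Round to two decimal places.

-0.28

At P = 3.9, Q = 964.110.
dQ/dP = −18P = -70.200.
ε = (dQ/dP)(P/Q) = (-70.200)(3.9/964.110).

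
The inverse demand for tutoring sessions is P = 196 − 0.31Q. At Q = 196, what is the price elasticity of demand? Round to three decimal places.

-2.226

At Q = 196, P = 196 − 0.31(196) = 135.24.
dP/dQ = −0.31, so dQ/dP = 1/(−0.31) = -3.226.
ε = (dQ/dP)(P/Q) = (-3.226)(135.24/196).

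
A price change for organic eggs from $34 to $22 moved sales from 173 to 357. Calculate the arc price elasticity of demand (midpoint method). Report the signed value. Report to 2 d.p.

ΔQ = 357 − 173 = 184; ΔP = 22 − 34 = -12.
Midpoints: P̄ = 28.00, Q̄ = 265.0.
ε = (ΔQ/ΔP)(P̄/Q̄) = (184/-12)(28.00/265.0).

-1.62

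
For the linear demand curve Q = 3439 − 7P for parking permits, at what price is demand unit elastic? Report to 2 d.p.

For linear demand Q = a − bP, ε = −bP/(a − bP). |ε| = 1 when bP = a − bP, i.e. P = a/(2b).
P = 3439/(2·7) = 3439/14 = 245.6429.

245.64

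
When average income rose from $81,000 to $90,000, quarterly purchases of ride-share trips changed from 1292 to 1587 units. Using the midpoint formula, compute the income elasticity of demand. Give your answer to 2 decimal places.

1.95

ΔQ = 295, ΔI = 9000. Midpoints: Ī = 85,500, Q̄ = 1439.5.
ε_I = (ΔQ/ΔI)(Ī/Q̄) = (295/9000)(85500/1439.5).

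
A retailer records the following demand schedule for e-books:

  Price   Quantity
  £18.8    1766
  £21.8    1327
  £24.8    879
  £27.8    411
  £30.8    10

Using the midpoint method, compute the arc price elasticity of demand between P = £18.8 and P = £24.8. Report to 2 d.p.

-2.44

At P = 18.8, Q = 1766; at P = 24.8, Q = 879.
ΔQ = -887, ΔP = 6.0. Midpoints: P̄ = 21.80, Q̄ = 1322.5.
ε = (ΔQ/ΔP)(P̄/Q̄) = (-887/6.0)(21.80/1322.5).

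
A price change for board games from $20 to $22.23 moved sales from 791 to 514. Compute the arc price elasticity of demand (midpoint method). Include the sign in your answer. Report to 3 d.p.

ΔQ = 514 − 791 = -277; ΔP = 22.23 − 20 = 2.23.
Midpoints: P̄ = 21.12, Q̄ = 652.5.
ε = (ΔQ/ΔP)(P̄/Q̄) = (-277/2.23)(21.12/652.5).

-4.020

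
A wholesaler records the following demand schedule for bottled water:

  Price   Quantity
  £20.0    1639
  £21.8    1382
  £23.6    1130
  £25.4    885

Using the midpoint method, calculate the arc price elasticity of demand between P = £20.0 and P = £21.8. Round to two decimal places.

-1.98

At P = 20.0, Q = 1639; at P = 21.8, Q = 1382.
ΔQ = -257, ΔP = 1.8. Midpoints: P̄ = 20.90, Q̄ = 1510.5.
ε = (ΔQ/ΔP)(P̄/Q̄) = (-257/1.8)(20.90/1510.5).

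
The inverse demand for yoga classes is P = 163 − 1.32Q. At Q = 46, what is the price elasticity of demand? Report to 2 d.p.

At Q = 46, P = 163 − 1.32(46) = 102.28.
dP/dQ = −1.32, so dQ/dP = 1/(−1.32) = -0.758.
ε = (dQ/dP)(P/Q) = (-0.758)(102.28/46).

-1.68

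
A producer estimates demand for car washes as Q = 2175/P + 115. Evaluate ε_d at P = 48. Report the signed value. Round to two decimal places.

At P = 48, Q = 160.312.
dQ/dP = −2175/P² = -0.944.
ε = (dQ/dP)(P/Q) = (-0.944)(48/160.312).

-0.28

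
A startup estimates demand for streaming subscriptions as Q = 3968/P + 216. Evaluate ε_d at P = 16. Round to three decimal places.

At P = 16, Q = 464.
dQ/dP = −3968/P² = -15.500.
ε = (dQ/dP)(P/Q) = (-15.500)(16/464).

-0.534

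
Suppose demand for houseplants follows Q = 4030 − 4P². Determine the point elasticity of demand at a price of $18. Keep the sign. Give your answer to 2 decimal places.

-0.95

At P = 18, Q = 2734.
dQ/dP = −8P = -144.
ε = (dQ/dP)(P/Q) = (-144)(18/2734).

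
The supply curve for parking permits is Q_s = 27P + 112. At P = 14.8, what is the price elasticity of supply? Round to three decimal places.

0.781

At P = 14.8, Q_s = 511.60.
dQ_s/dP = 27.
ε_s = (dQ_s/dP)(P/Q_s) = (27)(14.8/511.60).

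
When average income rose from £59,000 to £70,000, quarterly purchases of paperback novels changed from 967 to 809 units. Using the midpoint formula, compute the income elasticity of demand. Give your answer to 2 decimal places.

ΔQ = -158, ΔI = 11000. Midpoints: Ī = 64,500, Q̄ = 888.0.
ε_I = (ΔQ/ΔI)(Ī/Q̄) = (-158/11000)(64500/888.0).
ε_I < 0, so the good is inferior.

-1.04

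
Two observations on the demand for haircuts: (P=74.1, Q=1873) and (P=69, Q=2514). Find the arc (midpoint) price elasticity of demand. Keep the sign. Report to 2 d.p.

ΔQ = 2514 − 1873 = 641; ΔP = 69 − 74.1 = -5.1.
Midpoints: P̄ = 71.55, Q̄ = 2193.5.
ε = (ΔQ/ΔP)(P̄/Q̄) = (641/-5.1)(71.55/2193.5).

-4.10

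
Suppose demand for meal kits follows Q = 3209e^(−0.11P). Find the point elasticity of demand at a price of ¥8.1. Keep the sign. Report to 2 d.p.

-0.89

At P = 8.1, Q = 1316.477.
dQ/dP = −0.11·3209e^(−0.11P) = −0.11Q = -144.812.
ε = (dQ/dP)(P/Q) = (-144.812)(8.1/1316.477).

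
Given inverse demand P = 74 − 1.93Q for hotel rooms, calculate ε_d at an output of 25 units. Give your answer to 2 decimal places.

-0.53

At Q = 25, P = 74 − 1.93(25) = 25.75.
dP/dQ = −1.93, so dQ/dP = 1/(−1.93) = -0.518.
ε = (dQ/dP)(P/Q) = (-0.518)(25.75/25).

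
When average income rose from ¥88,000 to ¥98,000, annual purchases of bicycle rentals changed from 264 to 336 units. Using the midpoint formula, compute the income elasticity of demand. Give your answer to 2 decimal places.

ΔQ = 72, ΔI = 10000. Midpoints: Ī = 93,000, Q̄ = 300.0.
ε_I = (ΔQ/ΔI)(Ī/Q̄) = (72/10000)(93000/300.0).

2.23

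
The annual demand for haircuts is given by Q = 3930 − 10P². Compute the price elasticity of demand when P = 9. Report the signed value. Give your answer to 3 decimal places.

At P = 9, Q = 3120.
dQ/dP = −20P = -180.
ε = (dQ/dP)(P/Q) = (-180)(9/3120).

-0.519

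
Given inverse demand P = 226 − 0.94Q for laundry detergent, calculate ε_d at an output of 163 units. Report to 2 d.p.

-0.48

At Q = 163, P = 226 − 0.94(163) = 72.78.
dP/dQ = −0.94, so dQ/dP = 1/(−0.94) = -1.064.
ε = (dQ/dP)(P/Q) = (-1.064)(72.78/163).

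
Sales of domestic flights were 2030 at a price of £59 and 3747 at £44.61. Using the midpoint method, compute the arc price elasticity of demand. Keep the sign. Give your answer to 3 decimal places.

ΔQ = 3747 − 2030 = 1717; ΔP = 44.61 − 59 = -14.39.
Midpoints: P̄ = 51.80, Q̄ = 2888.5.
ε = (ΔQ/ΔP)(P̄/Q̄) = (1717/-14.39)(51.80/2888.5).

-2.140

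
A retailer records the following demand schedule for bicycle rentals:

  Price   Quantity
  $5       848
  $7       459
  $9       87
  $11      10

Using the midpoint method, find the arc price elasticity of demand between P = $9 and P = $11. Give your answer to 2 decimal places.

-7.94

At P = 9, Q = 87; at P = 11, Q = 10.
ΔQ = -77, ΔP = 2. Midpoints: P̄ = 10.00, Q̄ = 48.5.
ε = (ΔQ/ΔP)(P̄/Q̄) = (-77/2)(10.00/48.5).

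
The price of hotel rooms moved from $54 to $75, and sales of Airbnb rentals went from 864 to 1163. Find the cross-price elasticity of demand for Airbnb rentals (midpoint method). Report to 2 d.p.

ΔQ_x = 1163 − 864 = 299; ΔP_y = 75 − 54 = 21.
Midpoints: P̄_y = 64.50, Q̄_x = 1013.5.
ε_xy = (ΔQ_x/ΔP_y)(P̄_y/Q̄_x) = (299/21)(64.50/1013.5).
ε_xy > 0, so the goods are substitutes.

0.91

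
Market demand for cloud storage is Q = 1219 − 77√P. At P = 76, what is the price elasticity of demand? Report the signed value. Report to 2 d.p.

At P = 76, Q = 547.730.
dQ/dP = −77/(2√P) = -4.416.
ε = (dQ/dP)(P/Q) = (-4.416)(76/547.730).
|ε| < 1, so demand is inelastic at this price.

-0.61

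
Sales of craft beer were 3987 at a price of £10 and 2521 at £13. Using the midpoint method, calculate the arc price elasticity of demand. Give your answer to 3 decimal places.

ΔQ = 2521 − 3987 = -1466; ΔP = 13 − 10 = 3.
Midpoints: P̄ = 11.50, Q̄ = 3254.0.
ε = (ΔQ/ΔP)(P̄/Q̄) = (-1466/3)(11.50/3254.0).

-1.727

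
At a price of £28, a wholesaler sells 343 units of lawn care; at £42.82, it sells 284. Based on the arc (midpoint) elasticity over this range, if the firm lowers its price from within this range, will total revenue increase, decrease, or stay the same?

Arc ε = (-59/14.82)(35.41/313.5) ≈ -0.450.
|ε| = 0.45 < 1, so demand is inelastic. A price cut therefore reduces total revenue.

decrease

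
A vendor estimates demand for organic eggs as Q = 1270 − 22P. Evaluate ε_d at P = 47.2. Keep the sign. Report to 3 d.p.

At P = 47.2, Q = 231.600.
dQ/dP = −22.
ε = (dQ/dP)(P/Q) = (-22)(47.2/231.600).

-4.484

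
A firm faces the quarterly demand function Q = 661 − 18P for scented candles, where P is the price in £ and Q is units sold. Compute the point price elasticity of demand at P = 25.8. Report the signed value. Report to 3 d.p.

-2.362

At P = 25.8, Q = 196.600.
dQ/dP = −18.
ε = (dQ/dP)(P/Q) = (-18)(25.8/196.600).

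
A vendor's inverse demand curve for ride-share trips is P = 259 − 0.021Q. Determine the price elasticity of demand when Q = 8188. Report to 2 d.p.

-0.51

At Q = 8188, P = 259 − 0.021(8188) = 87.05.
dP/dQ = −0.021, so dQ/dP = 1/(−0.021) = -47.619.
ε = (dQ/dP)(P/Q) = (-47.619)(87.05/8188).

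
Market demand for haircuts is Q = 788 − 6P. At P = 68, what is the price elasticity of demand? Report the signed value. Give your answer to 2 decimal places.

At P = 68, Q = 380.
dQ/dP = −6.
ε = (dQ/dP)(P/Q) = (-6)(68/380).
|ε| > 1, so demand is elastic at this price.

-1.07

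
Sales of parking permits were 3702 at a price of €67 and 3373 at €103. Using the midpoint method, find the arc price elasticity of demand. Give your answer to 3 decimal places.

ΔQ = 3373 − 3702 = -329; ΔP = 103 − 67 = 36.
Midpoints: P̄ = 85.00, Q̄ = 3537.5.
ε = (ΔQ/ΔP)(P̄/Q̄) = (-329/36)(85.00/3537.5).

-0.220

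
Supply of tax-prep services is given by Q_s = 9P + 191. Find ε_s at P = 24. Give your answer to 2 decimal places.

0.53

At P = 24, Q_s = 407.
dQ_s/dP = 9.
ε_s = (dQ_s/dP)(P/Q_s) = (9)(24/407).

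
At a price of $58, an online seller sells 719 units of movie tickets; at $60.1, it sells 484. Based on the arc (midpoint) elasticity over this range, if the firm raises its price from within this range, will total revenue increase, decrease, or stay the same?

decrease

Arc ε = (-235/2.1)(59.05/601.5) ≈ -10.986.
|ε| = 10.99 > 1, so demand is elastic. A price rise therefore reduces total revenue.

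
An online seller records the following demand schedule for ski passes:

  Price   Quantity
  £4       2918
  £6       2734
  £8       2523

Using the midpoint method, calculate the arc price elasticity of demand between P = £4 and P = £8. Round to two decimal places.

-0.22

At P = 4, Q = 2918; at P = 8, Q = 2523.
ΔQ = -395, ΔP = 4. Midpoints: P̄ = 6.00, Q̄ = 2720.5.
ε = (ΔQ/ΔP)(P̄/Q̄) = (-395/4)(6.00/2720.5).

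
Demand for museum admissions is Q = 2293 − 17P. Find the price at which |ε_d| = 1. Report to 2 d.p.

67.44

For linear demand Q = a − bP, ε = −bP/(a − bP). |ε| = 1 when bP = a − bP, i.e. P = a/(2b).
P = 2293/(2·17) = 2293/34 = 67.4412.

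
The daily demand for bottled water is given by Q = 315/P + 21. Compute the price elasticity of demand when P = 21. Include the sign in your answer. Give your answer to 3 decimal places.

At P = 21, Q = 36.
dQ/dP = −315/P² = -0.714.
ε = (dQ/dP)(P/Q) = (-0.714)(21/36).

-0.417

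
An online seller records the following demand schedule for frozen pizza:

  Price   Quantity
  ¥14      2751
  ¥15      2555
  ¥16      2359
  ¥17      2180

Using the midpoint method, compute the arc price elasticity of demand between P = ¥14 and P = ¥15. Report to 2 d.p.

-1.07

At P = 14, Q = 2751; at P = 15, Q = 2555.
ΔQ = -196, ΔP = 1. Midpoints: P̄ = 14.50, Q̄ = 2653.0.
ε = (ΔQ/ΔP)(P̄/Q̄) = (-196/1)(14.50/2653.0).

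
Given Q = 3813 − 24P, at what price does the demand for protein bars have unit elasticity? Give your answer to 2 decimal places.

For linear demand Q = a − bP, ε = −bP/(a − bP). |ε| = 1 when bP = a − bP, i.e. P = a/(2b).
P = 3813/(2·24) = 3813/48 = 79.4375.

79.44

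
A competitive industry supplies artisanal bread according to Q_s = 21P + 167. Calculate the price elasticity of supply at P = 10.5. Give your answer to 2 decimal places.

At P = 10.5, Q_s = 387.50.
dQ_s/dP = 21.
ε_s = (dQ_s/dP)(P/Q_s) = (21)(10.5/387.50).

0.57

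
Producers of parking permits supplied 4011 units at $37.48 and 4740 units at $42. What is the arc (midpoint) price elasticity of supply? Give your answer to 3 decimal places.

1.465

ΔQ = 4740 − 4011 = 729; ΔP = 42 − 37.48 = 4.52.
Midpoints: P̄ = 39.74, Q̄ = 4375.5.
ε_s = (ΔQ/ΔP)(P̄/Q̄) = (729/4.52)(39.74/4375.5).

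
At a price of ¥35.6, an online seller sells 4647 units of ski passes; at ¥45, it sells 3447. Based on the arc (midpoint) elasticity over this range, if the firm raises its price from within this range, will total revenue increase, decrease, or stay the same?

decrease

Arc ε = (-1200/9.4)(40.30/4047.0) ≈ -1.271.
|ε| = 1.27 > 1, so demand is elastic. A price rise therefore reduces total revenue.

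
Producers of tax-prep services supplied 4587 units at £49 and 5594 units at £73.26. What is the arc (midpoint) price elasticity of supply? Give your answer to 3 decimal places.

0.498

ΔQ = 5594 − 4587 = 1007; ΔP = 73.26 − 49 = 24.26.
Midpoints: P̄ = 61.13, Q̄ = 5090.5.
ε_s = (ΔQ/ΔP)(P̄/Q̄) = (1007/24.26)(61.13/5090.5).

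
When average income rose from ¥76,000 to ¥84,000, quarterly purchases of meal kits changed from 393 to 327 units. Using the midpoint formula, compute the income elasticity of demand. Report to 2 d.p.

ΔQ = -66, ΔI = 8000. Midpoints: Ī = 80,000, Q̄ = 360.0.
ε_I = (ΔQ/ΔI)(Ī/Q̄) = (-66/8000)(80000/360.0).
ε_I < 0, so the good is inferior.

-1.83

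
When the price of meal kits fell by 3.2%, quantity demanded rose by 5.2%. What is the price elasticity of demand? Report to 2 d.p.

-1.63

ε = %ΔQ / %ΔP = (5.2)/(-3.2) = -1.625.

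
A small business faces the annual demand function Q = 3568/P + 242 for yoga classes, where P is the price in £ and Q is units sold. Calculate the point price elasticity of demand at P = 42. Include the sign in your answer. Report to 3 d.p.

At P = 42, Q = 326.952.
dQ/dP = −3568/P² = -2.023.
ε = (dQ/dP)(P/Q) = (-2.023)(42/326.952).
|ε| < 1, so demand is inelastic at this price.

-0.260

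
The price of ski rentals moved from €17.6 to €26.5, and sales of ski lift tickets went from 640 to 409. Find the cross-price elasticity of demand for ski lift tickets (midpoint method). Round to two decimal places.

-1.09

ΔQ_x = 409 − 640 = -231; ΔP_y = 26.5 − 17.6 = 8.9.
Midpoints: P̄_y = 22.05, Q̄_x = 524.5.
ε_xy = (ΔQ_x/ΔP_y)(P̄_y/Q̄_x) = (-231/8.9)(22.05/524.5).
ε_xy < 0, so the goods are complements.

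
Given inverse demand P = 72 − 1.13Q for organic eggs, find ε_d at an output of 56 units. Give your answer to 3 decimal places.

At Q = 56, P = 72 − 1.13(56) = 8.72.
dP/dQ = −1.13, so dQ/dP = 1/(−1.13) = -0.885.
ε = (dQ/dP)(P/Q) = (-0.885)(8.72/56).

-0.138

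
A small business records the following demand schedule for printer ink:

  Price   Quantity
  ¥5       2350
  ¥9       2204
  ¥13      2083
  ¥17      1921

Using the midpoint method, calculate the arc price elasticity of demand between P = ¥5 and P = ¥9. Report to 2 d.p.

At P = 5, Q = 2350; at P = 9, Q = 2204.
ΔQ = -146, ΔP = 4. Midpoints: P̄ = 7.00, Q̄ = 2277.0.
ε = (ΔQ/ΔP)(P̄/Q̄) = (-146/4)(7.00/2277.0).

-0.11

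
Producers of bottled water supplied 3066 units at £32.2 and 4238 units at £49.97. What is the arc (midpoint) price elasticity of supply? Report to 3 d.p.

ΔQ = 4238 − 3066 = 1172; ΔP = 49.97 − 32.2 = 17.77.
Midpoints: P̄ = 41.09, Q̄ = 3652.0.
ε_s = (ΔQ/ΔP)(P̄/Q̄) = (1172/17.77)(41.09/3652.0).

0.742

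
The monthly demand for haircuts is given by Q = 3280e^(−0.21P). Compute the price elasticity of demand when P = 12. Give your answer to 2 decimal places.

At P = 12, Q = 263.908.
dQ/dP = −0.21·3280e^(−0.21P) = −0.21Q = -55.421.
ε = (dQ/dP)(P/Q) = (-55.421)(12/263.908).

-2.52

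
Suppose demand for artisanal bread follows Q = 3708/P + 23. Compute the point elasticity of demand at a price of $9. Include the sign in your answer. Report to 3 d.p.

-0.947

At P = 9, Q = 435.
dQ/dP = −3708/P² = -45.778.
ε = (dQ/dP)(P/Q) = (-45.778)(9/435).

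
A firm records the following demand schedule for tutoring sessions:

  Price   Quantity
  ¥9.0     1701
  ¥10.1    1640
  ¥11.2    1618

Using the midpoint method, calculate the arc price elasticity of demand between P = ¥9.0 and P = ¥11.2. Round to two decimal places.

At P = 9.0, Q = 1701; at P = 11.2, Q = 1618.
ΔQ = -83, ΔP = 2.2. Midpoints: P̄ = 10.10, Q̄ = 1659.5.
ε = (ΔQ/ΔP)(P̄/Q̄) = (-83/2.2)(10.10/1659.5).

-0.23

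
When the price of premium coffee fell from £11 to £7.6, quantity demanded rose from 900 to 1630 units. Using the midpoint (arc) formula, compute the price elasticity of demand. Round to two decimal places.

ΔQ = 1630 − 900 = 730; ΔP = 7.6 − 11 = -3.4.
Midpoints: P̄ = 9.30, Q̄ = 1265.0.
ε = (ΔQ/ΔP)(P̄/Q̄) = (730/-3.4)(9.30/1265.0).

-1.58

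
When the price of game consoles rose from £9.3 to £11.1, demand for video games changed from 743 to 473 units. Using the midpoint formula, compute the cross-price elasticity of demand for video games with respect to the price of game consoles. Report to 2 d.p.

-2.52

ΔQ_x = 473 − 743 = -270; ΔP_y = 11.1 − 9.3 = 1.8.
Midpoints: P̄_y = 10.20, Q̄_x = 608.0.
ε_xy = (ΔQ_x/ΔP_y)(P̄_y/Q̄_x) = (-270/1.8)(10.20/608.0).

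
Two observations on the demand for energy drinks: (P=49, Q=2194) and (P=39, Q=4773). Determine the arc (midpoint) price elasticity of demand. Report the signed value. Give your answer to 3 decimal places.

ΔQ = 4773 − 2194 = 2579; ΔP = 39 − 49 = -10.
Midpoints: P̄ = 44.00, Q̄ = 3483.5.
ε = (ΔQ/ΔP)(P̄/Q̄) = (2579/-10)(44.00/3483.5).

-3.258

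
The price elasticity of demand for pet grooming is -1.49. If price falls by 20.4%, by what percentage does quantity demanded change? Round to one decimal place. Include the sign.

%ΔQ ≈ ε × %ΔP = (-1.49)(-20.4%) = 30.40%.

30.4%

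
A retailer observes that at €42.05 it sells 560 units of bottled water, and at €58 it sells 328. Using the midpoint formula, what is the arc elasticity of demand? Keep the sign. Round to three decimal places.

-1.639

ΔQ = 328 − 560 = -232; ΔP = 58 − 42.05 = 15.95.
Midpoints: P̄ = 50.02, Q̄ = 444.0.
ε = (ΔQ/ΔP)(P̄/Q̄) = (-232/15.95)(50.02/444.0).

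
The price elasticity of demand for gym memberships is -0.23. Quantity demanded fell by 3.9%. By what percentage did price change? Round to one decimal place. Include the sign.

%ΔP ≈ %ΔQ / ε = (-3.9%)/(-0.23) = 16.96%.

17.0%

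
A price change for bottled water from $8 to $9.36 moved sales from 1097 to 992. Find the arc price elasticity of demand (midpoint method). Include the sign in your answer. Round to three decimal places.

ΔQ = 992 − 1097 = -105; ΔP = 9.36 − 8 = 1.36.
Midpoints: P̄ = 8.68, Q̄ = 1044.5.
ε = (ΔQ/ΔP)(P̄/Q̄) = (-105/1.36)(8.68/1044.5).

-0.642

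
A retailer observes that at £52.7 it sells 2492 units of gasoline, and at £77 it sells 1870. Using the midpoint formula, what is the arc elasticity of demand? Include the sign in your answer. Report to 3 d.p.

ΔQ = 1870 − 2492 = -622; ΔP = 77 − 52.7 = 24.3.
Midpoints: P̄ = 64.85, Q̄ = 2181.0.
ε = (ΔQ/ΔP)(P̄/Q̄) = (-622/24.3)(64.85/2181.0).

-0.761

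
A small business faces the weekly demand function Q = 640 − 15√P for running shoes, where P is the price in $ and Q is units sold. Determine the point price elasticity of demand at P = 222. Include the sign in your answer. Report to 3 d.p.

At P = 222, Q = 416.505.
dQ/dP = −15/(2√P) = -0.503.
ε = (dQ/dP)(P/Q) = (-0.503)(222/416.505).

-0.268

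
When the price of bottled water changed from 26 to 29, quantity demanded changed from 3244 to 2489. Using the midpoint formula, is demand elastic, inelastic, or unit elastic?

elastic

Arc ε ≈ -2.414.
|ε| = 2.41 > 1.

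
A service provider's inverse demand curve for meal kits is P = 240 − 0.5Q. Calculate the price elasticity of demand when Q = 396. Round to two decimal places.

At Q = 396, P = 240 − 0.5(396) = 42.00.
dP/dQ = −0.5, so dQ/dP = 1/(−0.5) = -2.000.
ε = (dQ/dP)(P/Q) = (-2.000)(42.00/396).

-0.21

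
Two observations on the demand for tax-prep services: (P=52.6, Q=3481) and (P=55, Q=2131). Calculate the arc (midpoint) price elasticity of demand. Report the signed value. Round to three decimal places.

ΔQ = 2131 − 3481 = -1350; ΔP = 55 − 52.6 = 2.4.
Midpoints: P̄ = 53.80, Q̄ = 2806.0.
ε = (ΔQ/ΔP)(P̄/Q̄) = (-1350/2.4)(53.80/2806.0).

-10.785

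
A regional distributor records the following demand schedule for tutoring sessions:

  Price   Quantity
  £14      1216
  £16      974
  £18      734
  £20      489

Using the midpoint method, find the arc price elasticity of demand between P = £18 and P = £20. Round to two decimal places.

At P = 18, Q = 734; at P = 20, Q = 489.
ΔQ = -245, ΔP = 2. Midpoints: P̄ = 19.00, Q̄ = 611.5.
ε = (ΔQ/ΔP)(P̄/Q̄) = (-245/2)(19.00/611.5).

-3.81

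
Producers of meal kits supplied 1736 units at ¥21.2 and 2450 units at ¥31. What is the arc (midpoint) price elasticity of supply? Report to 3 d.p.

ΔQ = 2450 − 1736 = 714; ΔP = 31 − 21.2 = 9.8.
Midpoints: P̄ = 26.10, Q̄ = 2093.0.
ε_s = (ΔQ/ΔP)(P̄/Q̄) = (714/9.8)(26.10/2093.0).

0.909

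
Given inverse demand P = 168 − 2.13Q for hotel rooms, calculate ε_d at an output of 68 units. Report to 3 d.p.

-0.160

At Q = 68, P = 168 − 2.13(68) = 23.16.
dP/dQ = −2.13, so dQ/dP = 1/(−2.13) = -0.469.
ε = (dQ/dP)(P/Q) = (-0.469)(23.16/68).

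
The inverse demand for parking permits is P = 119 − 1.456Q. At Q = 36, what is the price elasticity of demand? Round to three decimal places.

-1.270

At Q = 36, P = 119 − 1.456(36) = 66.58.
dP/dQ = −1.456, so dQ/dP = 1/(−1.456) = -0.687.
ε = (dQ/dP)(P/Q) = (-0.687)(66.58/36).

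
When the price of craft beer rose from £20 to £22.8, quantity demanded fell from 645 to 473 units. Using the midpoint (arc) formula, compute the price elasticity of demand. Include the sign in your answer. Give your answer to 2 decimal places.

-2.35

ΔQ = 473 − 645 = -172; ΔP = 22.8 − 20 = 2.8.
Midpoints: P̄ = 21.40, Q̄ = 559.0.
ε = (ΔQ/ΔP)(P̄/Q̄) = (-172/2.8)(21.40/559.0).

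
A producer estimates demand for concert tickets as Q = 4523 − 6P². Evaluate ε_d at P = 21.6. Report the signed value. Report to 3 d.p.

At P = 21.6, Q = 1723.640.
dQ/dP = −12P = -259.200.
ε = (dQ/dP)(P/Q) = (-259.200)(21.6/1723.640).

-3.248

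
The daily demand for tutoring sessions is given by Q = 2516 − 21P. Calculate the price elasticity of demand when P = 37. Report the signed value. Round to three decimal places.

At P = 37, Q = 1739.
dQ/dP = −21.
ε = (dQ/dP)(P/Q) = (-21)(37/1739).

-0.447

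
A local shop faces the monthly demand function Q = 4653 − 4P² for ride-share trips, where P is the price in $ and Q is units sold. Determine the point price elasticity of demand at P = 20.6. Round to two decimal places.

-1.15

At P = 20.6, Q = 2955.560.
dQ/dP = −8P = -164.800.
ε = (dQ/dP)(P/Q) = (-164.800)(20.6/2955.560).
|ε| > 1, so demand is elastic at this price.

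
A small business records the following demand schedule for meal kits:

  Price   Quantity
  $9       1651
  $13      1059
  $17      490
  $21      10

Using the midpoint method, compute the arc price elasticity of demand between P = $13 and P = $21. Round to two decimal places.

At P = 13, Q = 1059; at P = 21, Q = 10.
ΔQ = -1049, ΔP = 8. Midpoints: P̄ = 17.00, Q̄ = 534.5.
ε = (ΔQ/ΔP)(P̄/Q̄) = (-1049/8)(17.00/534.5).

-4.17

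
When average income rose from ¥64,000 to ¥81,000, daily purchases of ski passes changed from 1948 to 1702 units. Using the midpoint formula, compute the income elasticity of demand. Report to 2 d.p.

-0.57

ΔQ = -246, ΔI = 17000. Midpoints: Ī = 72,500, Q̄ = 1825.0.
ε_I = (ΔQ/ΔI)(Ī/Q̄) = (-246/17000)(72500/1825.0).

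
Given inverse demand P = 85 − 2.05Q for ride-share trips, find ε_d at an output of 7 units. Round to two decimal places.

-4.92

At Q = 7, P = 85 − 2.05(7) = 70.65.
dP/dQ = −2.05, so dQ/dP = 1/(−2.05) = -0.488.
ε = (dQ/dP)(P/Q) = (-0.488)(70.65/7).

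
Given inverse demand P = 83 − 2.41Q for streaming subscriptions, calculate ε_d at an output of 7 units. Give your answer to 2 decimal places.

At Q = 7, P = 83 − 2.41(7) = 66.13.
dP/dQ = −2.41, so dQ/dP = 1/(−2.41) = -0.415.
ε = (dQ/dP)(P/Q) = (-0.415)(66.13/7).

-3.92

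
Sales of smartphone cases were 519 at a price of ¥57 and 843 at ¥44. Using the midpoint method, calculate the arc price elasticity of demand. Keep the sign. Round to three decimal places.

ΔQ = 843 − 519 = 324; ΔP = 44 − 57 = -13.
Midpoints: P̄ = 50.50, Q̄ = 681.0.
ε = (ΔQ/ΔP)(P̄/Q̄) = (324/-13)(50.50/681.0).

-1.848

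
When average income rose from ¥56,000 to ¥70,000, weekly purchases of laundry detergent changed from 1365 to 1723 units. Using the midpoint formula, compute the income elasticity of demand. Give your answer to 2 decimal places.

1.04

ΔQ = 358, ΔI = 14000. Midpoints: Ī = 63,000, Q̄ = 1544.0.
ε_I = (ΔQ/ΔI)(Ī/Q̄) = (358/14000)(63000/1544.0).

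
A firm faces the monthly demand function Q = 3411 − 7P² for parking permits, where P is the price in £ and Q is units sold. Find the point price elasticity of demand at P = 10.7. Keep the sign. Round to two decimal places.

At P = 10.7, Q = 2609.570.
dQ/dP = −14P = -149.800.
ε = (dQ/dP)(P/Q) = (-149.800)(10.7/2609.570).

-0.61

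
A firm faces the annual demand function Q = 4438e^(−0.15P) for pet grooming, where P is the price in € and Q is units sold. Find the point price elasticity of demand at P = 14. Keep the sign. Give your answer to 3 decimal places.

At P = 14, Q = 543.462.
dQ/dP = −0.15·4438e^(−0.15P) = −0.15Q = -81.519.
ε = (dQ/dP)(P/Q) = (-81.519)(14/543.462).
|ε| > 1, so demand is elastic at this price.

-2.100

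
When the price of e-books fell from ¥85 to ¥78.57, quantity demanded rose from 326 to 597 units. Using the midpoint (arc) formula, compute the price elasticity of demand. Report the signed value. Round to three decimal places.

ΔQ = 597 − 326 = 271; ΔP = 78.57 − 85 = -6.43.
Midpoints: P̄ = 81.78, Q̄ = 461.5.
ε = (ΔQ/ΔP)(P̄/Q̄) = (271/-6.43)(81.78/461.5).

-7.469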